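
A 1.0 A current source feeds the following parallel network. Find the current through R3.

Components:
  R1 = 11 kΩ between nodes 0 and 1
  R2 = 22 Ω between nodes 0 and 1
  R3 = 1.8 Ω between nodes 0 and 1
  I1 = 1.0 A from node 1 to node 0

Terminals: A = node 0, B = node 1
All resistors sit directly between nodes 0 and 1, so they are in parallel and share one voltage V; the full source current 1 A splits among them.
1/R_par = 1/11000 + 1/22 + 1/1.8 = 0.6011 S  =>  R_par = 1.664 Ω
V = I × R_par = 1 × 1.664 = 1.664 V
I_R3 = V/R3 = 1.664/1.8 = 0.9242 A

Final answer: 0.9242 A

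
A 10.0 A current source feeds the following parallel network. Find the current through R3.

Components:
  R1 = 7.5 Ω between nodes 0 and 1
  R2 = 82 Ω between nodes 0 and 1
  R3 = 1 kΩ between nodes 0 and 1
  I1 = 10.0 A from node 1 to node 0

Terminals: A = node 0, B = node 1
All resistors sit directly between nodes 0 and 1, so they are in parallel and share one voltage V; the full source current 10 A splits among them.
1/R_par = 1/7.5 + 1/82 + 1/1000 = 0.1465 S  =>  R_par = 6.825 Ω
V = I × R_par = 10 × 6.825 = 68.25 V
I_R3 = V/R3 = 68.25/1000 = 0.06825 A

Final answer: 0.06825 A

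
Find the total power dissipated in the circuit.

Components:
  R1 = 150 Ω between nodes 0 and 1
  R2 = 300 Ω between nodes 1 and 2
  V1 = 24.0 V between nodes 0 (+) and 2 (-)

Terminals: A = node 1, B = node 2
Nodal analysis, taking node 2 as the 0 V reference.
Source V1 fixes V_0 = 24 V.
KCL at each unknown node (sum of currents leaving = 0; resistances in Ω):
  Node 1: (V_1 - 24)/150 + (V_1 - 0)/300 = 0
Collecting terms: 0.01 × V_1 = 0.16  =>  V_1 = 16 V
Power in each resistor, P = (ΔV)²/R:
  P_R1 = (24 - 16)²/150 = 0.4267 W
  P_R2 = (16 - 0)²/300 = 0.8533 W
P_total = P_R1 + P_R2 = 1.28 W

Final answer: 1.28 W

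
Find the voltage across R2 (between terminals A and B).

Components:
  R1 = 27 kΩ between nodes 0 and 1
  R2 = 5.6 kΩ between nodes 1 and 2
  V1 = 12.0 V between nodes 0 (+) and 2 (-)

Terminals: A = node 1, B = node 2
R1 and R2 are in series across V1 (node 0 → node 1 → node 2), and the output A–B is taken across R2, so this is a voltage divider.
Series current: I = V1/(R1 + R2) = 12/(27000 + 5600) = 12/32600 = 0.0003681 A
V_R2 = I × R2 = V1 × R2/(R1 + R2) = 12 × 5600/32600 = 2.061 V

Final answer: 2.061 V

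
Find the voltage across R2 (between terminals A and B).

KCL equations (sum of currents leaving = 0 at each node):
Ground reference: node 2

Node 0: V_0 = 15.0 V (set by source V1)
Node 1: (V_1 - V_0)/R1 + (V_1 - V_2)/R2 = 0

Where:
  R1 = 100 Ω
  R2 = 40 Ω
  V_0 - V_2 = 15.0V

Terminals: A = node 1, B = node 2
R1 and R2 are in series across V1 (node 0 → node 1 → node 2), and the output A–B is taken across R2, so this is a voltage divider.
Series current: I = V1/(R1 + R2) = 15/(100 + 40) = 15/140 = 0.1071 A
V_R2 = I × R2 = V1 × R2/(R1 + R2) = 15 × 40/140 = 4.286 V

Final answer: 4.286 V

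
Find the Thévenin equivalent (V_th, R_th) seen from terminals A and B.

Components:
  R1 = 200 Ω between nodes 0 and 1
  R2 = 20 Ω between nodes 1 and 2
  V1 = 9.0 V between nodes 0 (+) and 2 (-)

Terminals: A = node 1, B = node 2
Step 1 — V_th is the open-circuit voltage V_A - V_B (nothing connected across the terminals).
Nodal analysis, taking node 2 as the 0 V reference.
Source V1 fixes V_0 = 9 V.
KCL at each unknown node (sum of currents leaving = 0; resistances in Ω):
  Node 1: (V_1 - 9)/200 + (V_1 - 0)/20 = 0
Collecting terms: 0.055 × V_1 = 0.045  =>  V_1 = 0.8182 V
V_th = V_1 - V_2 = 0.8182 - 0 = 0.8182 V
Step 2 — R_th: zero the source — replace V1 by a short circuit (node 2 merges into node 0) — and find the resistance seen between A (node 1) and B (node 0).
Reduce the network between node 1 (A) and node 0 (B) by series/parallel combination:
  Rp1 = R1 ‖ R2 (parallel, both between nodes 0 and 1) = 1/(1/200 + 1/20) = 18.18 Ω
R_th = 18.18 Ω

Final answer: V_th = 0.8182 V, R_th = 18.18 Ω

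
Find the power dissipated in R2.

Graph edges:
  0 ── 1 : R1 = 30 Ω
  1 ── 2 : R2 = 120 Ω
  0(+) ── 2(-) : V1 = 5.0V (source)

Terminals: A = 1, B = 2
Nodal analysis, taking node 2 as the 0 V reference.
Source V1 fixes V_0 = 5 V.
KCL at each unknown node (sum of currents leaving = 0; resistances in Ω):
  Node 1: (V_1 - 5)/30 + (V_1 - 0)/120 = 0
Collecting terms: 0.04167 × V_1 = 0.1667  =>  V_1 = 4 V
I_R2 = (V_1 - V_2)/R2 = (4 - 0)/120 = 0.03333 A
P_R2 = I_R2² × R2 = (0.03333)² × 120 = 0.1333 W

Final answer: 0.1333 W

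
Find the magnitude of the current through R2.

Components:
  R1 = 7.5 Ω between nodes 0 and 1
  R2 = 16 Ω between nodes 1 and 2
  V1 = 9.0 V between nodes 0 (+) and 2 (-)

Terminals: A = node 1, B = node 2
Nodal analysis, taking node 2 as the 0 V reference.
Source V1 fixes V_0 = 9 V.
KCL at each unknown node (sum of currents leaving = 0; resistances in Ω):
  Node 1: (V_1 - 9)/7.5 + (V_1 - 0)/16 = 0
Collecting terms: 0.1958 × V_1 = 1.2  =>  V_1 = 6.128 V
I_R2 = (V_1 - V_2)/R2 = (6.128 - 0)/16 = 0.383 A
|I_R2| = 0.383 A

Final answer: |I_R2| = 0.383 A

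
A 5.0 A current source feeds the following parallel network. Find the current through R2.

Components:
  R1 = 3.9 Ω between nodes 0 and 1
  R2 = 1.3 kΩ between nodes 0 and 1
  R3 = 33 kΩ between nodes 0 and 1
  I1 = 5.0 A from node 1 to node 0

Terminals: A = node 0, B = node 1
All resistors sit directly between nodes 0 and 1, so they are in parallel and share one voltage V; the full source current 5 A splits among them.
1/R_par = 1/3.9 + 1/1300 + 1/33000 = 0.2572 S  =>  R_par = 3.888 Ω
V = I × R_par = 5 × 3.888 = 19.44 V
I_R2 = V/R2 = 19.44/1300 = 0.01495 A

Final answer: 0.01495 A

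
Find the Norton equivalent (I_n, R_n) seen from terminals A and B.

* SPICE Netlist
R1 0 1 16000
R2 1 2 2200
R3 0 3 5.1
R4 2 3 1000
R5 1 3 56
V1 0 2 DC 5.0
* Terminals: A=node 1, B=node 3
Find the Thévenin equivalent first; then I_n = V_th/R_th and R_n = R_th.
Step 1 — V_th is the open-circuit voltage V_A - V_B (nothing connected across the terminals).
Nodal analysis, taking node 2 as the 0 V reference.
Source V1 fixes V_0 = 5 V.
KCL at each unknown node (sum of currents leaving = 0; resistances in Ω):
  Node 1: (V_1 - 5)/16000 + (V_1 - 0)/2200 + (V_1 - V_3)/56 = 0
  Node 3: (V_3 - 5)/5.1 + (V_3 - 0)/1000 + (V_3 - V_1)/56 = 0
Collecting terms (coefficients in siemens):
  0.01837·V_1 - 0.01786·V_3 = 0.0003125
  0.2149·V_3 - 0.01786·V_1 = 0.9804
Determinant D = (0.01837)(0.2149) - (-0.01786)(-0.01786) = 0.00363
V_1 = [(0.0003125)(0.2149) - (-0.01786)(0.9804)]/D = 4.841 V
V_3 = [(0.01837)(0.9804) - (0.0003125)(-0.01786)]/D = 4.964 V
V_th = V_1 - V_3 = 4.841 - 4.964 = -0.1227 V
Step 2 — R_th: zero the source — replace V1 by a short circuit (node 2 merges into node 0) — and find the resistance seen between A (node 1) and B (node 3).
Reduce the network between node 1 (A) and node 3 (B) by series/parallel combination:
  Rp1 = R1 ‖ R2 (parallel, both between nodes 0 and 1) = 1/(1/16000 + 1/2200) = 1934 Ω
  Rp2 = R3 ‖ R4 (parallel, both between nodes 0 and 3) = 1/(1/5.1 + 1/1000) = 5.074 Ω
  Rs1 = Rp1 + Rp2 (series, joined only at node 0) = 1934 + 5.074 = 1939 Ω
  Rp3 = R5 ‖ Rs1 (parallel, both between nodes 1 and 3) = 1/(1/56 + 1/1939) = 54.43 Ω
R_th = 54.43 Ω
I_n = V_th/R_th = -0.1227/54.43 = -0.002254 A, and R_n = R_th = 54.43 Ω

Final answer: I_n = -0.002254 A, R_n = 54.43 Ω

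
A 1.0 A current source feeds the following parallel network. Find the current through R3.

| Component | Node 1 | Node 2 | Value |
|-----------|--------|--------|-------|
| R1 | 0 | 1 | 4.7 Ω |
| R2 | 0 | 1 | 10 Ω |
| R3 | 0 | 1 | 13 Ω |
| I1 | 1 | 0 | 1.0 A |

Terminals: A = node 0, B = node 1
All resistors sit directly between nodes 0 and 1, so they are in parallel and share one voltage V; the full source current 1 A splits among them.
1/R_par = 1/4.7 + 1/10 + 1/13 = 0.3897 S  =>  R_par = 2.566 Ω
V = I × R_par = 1 × 2.566 = 2.566 V
I_R3 = V/R3 = 2.566/13 = 0.1974 A

Final answer: 0.1974 A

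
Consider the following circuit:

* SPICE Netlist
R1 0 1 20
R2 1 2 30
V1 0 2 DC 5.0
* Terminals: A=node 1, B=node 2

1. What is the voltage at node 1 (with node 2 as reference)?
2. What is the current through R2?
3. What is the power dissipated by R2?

Nodal analysis, taking node 2 as the 0 V reference.
Source V1 fixes V_0 = 5 V.
KCL at each unknown node (sum of currents leaving = 0; resistances in Ω):
  Node 1: (V_1 - 5)/20 + (V_1 - 0)/30 = 0
Collecting terms: 0.08333 × V_1 = 0.25  =>  V_1 = 3 V
Part 1:
  Read off the nodal solution: V_1 = 3 V
Part 2:
  I_R2 = (V_1 - V_2)/R2 = (3 - 0)/30 = 0.1 A
  Magnitude: I_R2 = 0.1 A
Part 3:
  I_R2 = (V_1 - V_2)/R2 = (3 - 0)/30 = 0.1 A
  P_R2 = I_R2² × R2 = (0.1)² × 30 = 0.3 W

Final answers:
1. V_1 = 3 V
2. I_R2 = 0.1 A
3. P_R2 = 0.3 W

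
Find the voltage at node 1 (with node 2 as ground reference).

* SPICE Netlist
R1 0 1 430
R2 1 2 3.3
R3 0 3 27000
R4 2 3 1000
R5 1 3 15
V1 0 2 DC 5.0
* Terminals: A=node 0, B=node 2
Nodal analysis, taking node 2 as the 0 V reference.
Source V1 fixes V_0 = 5 V.
KCL at each unknown node (sum of currents leaving = 0; resistances in Ω):
  Node 1: (V_1 - 5)/430 + (V_1 - 0)/3.3 + (V_1 - V_3)/15 = 0
  Node 3: (V_3 - 5)/27000 + (V_3 - 0)/1000 + (V_3 - V_1)/15 = 0
Collecting terms (coefficients in siemens):
  0.372·V_1 - 0.06667·V_3 = 0.01163
  0.0677·V_3 - 0.06667·V_1 = 0.0001852
Determinant D = (0.372)(0.0677) - (-0.06667)(-0.06667) = 0.02074
V_1 = [(0.01163)(0.0677) - (-0.06667)(0.0001852)]/D = 0.03855 V
V_3 = [(0.372)(0.0001852) - (0.01163)(-0.06667)]/D = 0.04069 V
The requested potential is V_1 = 0.03855 V.

Final answer: V_1 = 0.03855 V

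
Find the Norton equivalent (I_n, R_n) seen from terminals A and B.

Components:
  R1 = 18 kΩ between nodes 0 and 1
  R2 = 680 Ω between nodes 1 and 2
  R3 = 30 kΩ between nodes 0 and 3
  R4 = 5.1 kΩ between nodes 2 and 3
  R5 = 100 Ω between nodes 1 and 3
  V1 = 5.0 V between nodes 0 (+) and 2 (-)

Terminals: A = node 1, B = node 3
Find the Thévenin equivalent first; then I_n = V_th/R_th and R_n = R_th.
Step 1 — V_th is the open-circuit voltage V_A - V_B (nothing connected across the terminals).
Nodal analysis, taking node 2 as the 0 V reference.
Source V1 fixes V_0 = 5 V.
KCL at each unknown node (sum of currents leaving = 0; resistances in Ω):
  Node 1: (V_1 - 5)/18000 + (V_1 - 0)/680 + (V_1 - V_3)/100 = 0
  Node 3: (V_3 - 5)/30000 + (V_3 - 0)/5100 + (V_3 - V_1)/100 = 0
Collecting terms (coefficients in siemens):
  0.01153·V_1 - 0.01·V_3 = 0.0002778
  0.01023·V_3 - 0.01·V_1 = 0.0001667
Determinant D = (0.01153)(0.01023) - (-0.01)(-0.01) = 0.00001791
V_1 = [(0.0002778)(0.01023) - (-0.01)(0.0001667)]/D = 0.2518 V
V_3 = [(0.01153)(0.0001667) - (0.0002778)(-0.01)]/D = 0.2624 V
V_th = V_1 - V_3 = 0.2518 - 0.2624 = -0.01065 V
Step 2 — R_th: zero the source — replace V1 by a short circuit (node 2 merges into node 0) — and find the resistance seen between A (node 1) and B (node 3).
Reduce the network between node 1 (A) and node 3 (B) by series/parallel combination:
  Rp1 = R1 ‖ R2 (parallel, both between nodes 0 and 1) = 1/(1/18000 + 1/680) = 655.2 Ω
  Rp2 = R3 ‖ R4 (parallel, both between nodes 0 and 3) = 1/(1/30000 + 1/5100) = 4359 Ω
  Rs1 = Rp1 + Rp2 (series, joined only at node 0) = 655.2 + 4359 = 5014 Ω
  Rp3 = R5 ‖ Rs1 (parallel, both between nodes 1 and 3) = 1/(1/100 + 1/5014) = 98.04 Ω
R_th = 98.04 Ω
I_n = V_th/R_th = -0.01065/98.04 = -0.0001086 A, and R_n = R_th = 98.04 Ω

Final answer: I_n = -0.0001086 A, R_n = 98.04 Ω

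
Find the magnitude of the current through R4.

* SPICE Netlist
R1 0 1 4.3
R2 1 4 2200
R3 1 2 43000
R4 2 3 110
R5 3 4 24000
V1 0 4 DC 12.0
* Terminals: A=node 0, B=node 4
Nodal analysis, taking node 4 as the 0 V reference.
Source V1 fixes V_0 = 12 V.
KCL at each unknown node (sum of currents leaving = 0; resistances in Ω):
  Node 1: (V_1 - 12)/4.3 + (V_1 - 0)/2200 + (V_1 - V_2)/43000 = 0
  Node 2: (V_2 - V_1)/43000 + (V_2 - V_3)/110 = 0
  Node 3: (V_3 - V_2)/110 + (V_3 - 0)/24000 = 0
Collecting terms (coefficients in siemens):
  0.233·V_1 - 0.00002326·V_2 = 2.791
  0.009114·V_2 - 0.00002326·V_1 - 0.009091·V_3 = 0
  0.009133·V_3 - 0.009091·V_2 = 0
Solving these 3 simultaneous equations (Gaussian elimination) gives:
  V_1 = 11.98 V, V_2 = 4.302 V, V_3 = 4.283 V
I_R4 = (V_2 - V_3)/R4 = (4.302 - 4.283)/110 = 0.0001785 A
|I_R4| = 0.0001785 A

Final answer: |I_R4| = 0.0001785 A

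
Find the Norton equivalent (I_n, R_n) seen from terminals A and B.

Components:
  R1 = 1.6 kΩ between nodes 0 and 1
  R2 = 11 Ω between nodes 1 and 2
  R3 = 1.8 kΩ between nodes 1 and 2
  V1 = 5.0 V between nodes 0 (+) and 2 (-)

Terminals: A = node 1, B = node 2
Find the Thévenin equivalent first; then I_n = V_th/R_th and R_n = R_th.
Step 1 — V_th is the open-circuit voltage V_A - V_B (nothing connected across the terminals).
Nodal analysis, taking node 2 as the 0 V reference.
Source V1 fixes V_0 = 5 V.
KCL at each unknown node (sum of currents leaving = 0; resistances in Ω):
  Node 1: (V_1 - 5)/1600 + (V_1 - 0)/11 + (V_1 - 0)/1800 = 0
Collecting terms: 0.09209 × V_1 = 0.003125  =>  V_1 = 0.03393 V
V_th = V_1 - V_2 = 0.03393 - 0 = 0.03393 V
Step 2 — R_th: zero the source — replace V1 by a short circuit (node 2 merges into node 0) — and find the resistance seen between A (node 1) and B (node 0).
Reduce the network between node 1 (A) and node 0 (B) by series/parallel combination:
  Rp1 = R1 ‖ R2 ‖ R3 (parallel, all between nodes 0 and 1) = 1/(1/1600 + 1/11 + 1/1800) = 10.86 Ω
R_th = 10.86 Ω
I_n = V_th/R_th = 0.03393/10.86 = 0.003125 A, and R_n = R_th = 10.86 Ω

Final answer: I_n = 0.003125 A, R_n = 10.86 Ω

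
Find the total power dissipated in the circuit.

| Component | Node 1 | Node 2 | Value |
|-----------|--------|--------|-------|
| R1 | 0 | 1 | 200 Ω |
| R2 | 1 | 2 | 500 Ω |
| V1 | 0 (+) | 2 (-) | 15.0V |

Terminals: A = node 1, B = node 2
Nodal analysis, taking node 2 as the 0 V reference.
Source V1 fixes V_0 = 15 V.
KCL at each unknown node (sum of currents leaving = 0; resistances in Ω):
  Node 1: (V_1 - 15)/200 + (V_1 - 0)/500 = 0
Collecting terms: 0.007 × V_1 = 0.075  =>  V_1 = 10.71 V
Power in each resistor, P = (ΔV)²/R:
  P_R1 = (15 - 10.71)²/200 = 0.09184 W
  P_R2 = (10.71 - 0)²/500 = 0.2296 W
P_total = P_R1 + P_R2 = 0.3214 W

Final answer: 0.3214 W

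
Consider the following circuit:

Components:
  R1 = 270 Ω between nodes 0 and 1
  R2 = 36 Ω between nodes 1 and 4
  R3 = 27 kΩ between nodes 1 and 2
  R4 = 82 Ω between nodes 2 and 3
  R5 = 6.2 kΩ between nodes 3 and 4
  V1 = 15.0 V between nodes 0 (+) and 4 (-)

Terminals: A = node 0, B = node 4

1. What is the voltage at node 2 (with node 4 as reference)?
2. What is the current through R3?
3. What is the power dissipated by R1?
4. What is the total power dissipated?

Nodal analysis, taking node 4 as the 0 V reference.
Source V1 fixes V_0 = 15 V.
KCL at each unknown node (sum of currents leaving = 0; resistances in Ω):
  Node 1: (V_1 - 15)/270 + (V_1 - 0)/36 + (V_1 - V_2)/27000 = 0
  Node 2: (V_2 - V_1)/27000 + (V_2 - V_3)/82 = 0
  Node 3: (V_3 - V_2)/82 + (V_3 - 0)/6200 = 0
Collecting terms (coefficients in siemens):
  0.03152·V_1 - 0.00003704·V_2 = 0.05556
  0.01223·V_2 - 0.00003704·V_1 - 0.0122·V_3 = 0
  0.01236·V_3 - 0.0122·V_2 = 0
Solving these 3 simultaneous equations (Gaussian elimination) gives:
  V_1 = 1.763 V, V_2 = 0.3328 V, V_3 = 0.3284 V
Part 1:
  Read off the nodal solution: V_2 = 0.3328 V
Part 2:
  I_R3 = (V_1 - V_2)/R3 = (1.763 - 0.3328)/27000 = 0.00005297 A
  Magnitude: I_R3 = 0.00005297 A
Part 3:
  I_R1 = (V_0 - V_1)/R1 = (15 - 1.763)/270 = 0.04903 A
  P_R1 = I_R1² × R1 = (0.04903)² × 270 = 0.649 W
Part 4:
  Power in each resistor, P = (ΔV)²/R:
    P_R1 = (15 - 1.763)²/270 = 0.649 W
    P_R2 = (1.763 - 0)²/36 = 0.08634 W
    P_R3 = (1.763 - 0.3328)²/27000 = 0.00007576 W
    P_R4 = (0.3328 - 0.3284)²/82 = 0.0000002301 W
    P_R5 = (0.3284 - 0)²/6200 = 0.0000174 W
  P_total = P_R1 + P_R2 + P_R3 + P_R4 + P_R5 = 0.7354 W

Final answers:
1. V_2 = 0.3328 V
2. I_R3 = 5.297e-05 A
3. P_R1 = 0.649 W
4. P_total = 0.7354 W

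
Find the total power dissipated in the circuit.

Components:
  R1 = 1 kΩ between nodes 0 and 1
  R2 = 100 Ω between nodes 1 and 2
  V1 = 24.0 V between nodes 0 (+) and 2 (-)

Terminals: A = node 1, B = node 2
Nodal analysis, taking node 2 as the 0 V reference.
Source V1 fixes V_0 = 24 V.
KCL at each unknown node (sum of currents leaving = 0; resistances in Ω):
  Node 1: (V_1 - 24)/1000 + (V_1 - 0)/100 = 0
Collecting terms: 0.011 × V_1 = 0.024  =>  V_1 = 2.182 V
Power in each resistor, P = (ΔV)²/R:
  P_R1 = (24 - 2.182)²/1000 = 0.476 W
  P_R2 = (2.182 - 0)²/100 = 0.0476 W
P_total = P_R1 + P_R2 = 0.5236 W

Final answer: 0.5236 W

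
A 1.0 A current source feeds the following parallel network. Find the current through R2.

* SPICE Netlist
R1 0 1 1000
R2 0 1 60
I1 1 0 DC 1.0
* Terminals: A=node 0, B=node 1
All resistors sit directly between nodes 0 and 1, so they are in parallel and share one voltage V; the full source current 1 A splits among them.
1/R_par = 1/1000 + 1/60 = 0.01767 S  =>  R_par = 56.6 Ω
V = I × R_par = 1 × 56.6 = 56.6 V
I_R2 = V/R2 = 56.6/60 = 0.9434 A

Final answer: 0.9434 A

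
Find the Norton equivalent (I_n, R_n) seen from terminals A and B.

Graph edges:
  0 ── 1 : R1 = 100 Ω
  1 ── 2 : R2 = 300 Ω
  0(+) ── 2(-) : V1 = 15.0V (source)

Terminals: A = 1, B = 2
Find the Thévenin equivalent first; then I_n = V_th/R_th and R_n = R_th.
Step 1 — V_th is the open-circuit voltage V_A - V_B (nothing connected across the terminals).
Nodal analysis, taking node 2 as the 0 V reference.
Source V1 fixes V_0 = 15 V.
KCL at each unknown node (sum of currents leaving = 0; resistances in Ω):
  Node 1: (V_1 - 15)/100 + (V_1 - 0)/300 = 0
Collecting terms: 0.01333 × V_1 = 0.15  =>  V_1 = 11.25 V
V_th = V_1 - V_2 = 11.25 - 0 = 11.25 V
Step 2 — R_th: zero the source — replace V1 by a short circuit (node 2 merges into node 0) — and find the resistance seen between A (node 1) and B (node 0).
Reduce the network between node 1 (A) and node 0 (B) by series/parallel combination:
  Rp1 = R1 ‖ R2 (parallel, both between nodes 0 and 1) = 1/(1/100 + 1/300) = 75 Ω
R_th = 75 Ω
I_n = V_th/R_th = 11.25/75 = 0.15 A, and R_n = R_th = 75 Ω

Final answer: I_n = 0.15 A, R_n = 75 Ω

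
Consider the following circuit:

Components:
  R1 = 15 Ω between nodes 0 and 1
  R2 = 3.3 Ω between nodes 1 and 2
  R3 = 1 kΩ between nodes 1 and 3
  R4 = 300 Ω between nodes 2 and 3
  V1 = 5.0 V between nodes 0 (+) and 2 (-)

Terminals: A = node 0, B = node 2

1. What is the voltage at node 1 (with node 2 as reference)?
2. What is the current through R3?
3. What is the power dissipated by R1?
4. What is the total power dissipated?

Nodal analysis, taking node 2 as the 0 V reference.
Source V1 fixes V_0 = 5 V.
KCL at each unknown node (sum of currents leaving = 0; resistances in Ω):
  Node 1: (V_1 - 5)/15 + (V_1 - 0)/3.3 + (V_1 - V_3)/1000 = 0
  Node 3: (V_3 - V_1)/1000 + (V_3 - 0)/300 = 0
Collecting terms (coefficients in siemens):
  0.3707·V_1 - 0.001·V_3 = 0.3333
  0.004333·V_3 - 0.001·V_1 = 0
Determinant D = (0.3707)(0.004333) - (-0.001)(-0.001) = 0.001605
V_1 = [(0.3333)(0.004333) - (-0.001)(0)]/D = 0.8998 V
V_3 = [(0.3707)(0) - (0.3333)(-0.001)]/D = 0.2076 V
Part 1:
  Read off the nodal solution: V_1 = 0.8998 V
Part 2:
  I_R3 = (V_1 - V_3)/R3 = (0.8998 - 0.2076)/1000 = 0.0006921 A
  Magnitude: I_R3 = 0.0006921 A
Part 3:
  I_R1 = (V_0 - V_1)/R1 = (5 - 0.8998)/15 = 0.2733 A
  P_R1 = I_R1² × R1 = (0.2733)² × 15 = 1.121 W
Part 4:
  Power in each resistor, P = (ΔV)²/R:
    P_R1 = (5 - 0.8998)²/15 = 1.121 W
    P_R2 = (0.8998 - 0)²/3.3 = 0.2453 W
    P_R3 = (0.8998 - 0.2076)²/1000 = 0.000479 W
    P_R4 = (0 - 0.2076)²/300 = 0.0001437 W
  P_total = P_R1 + P_R2 + P_R3 + P_R4 = 1.367 W

Final answers:
1. V_1 = 0.8998 V
2. I_R3 = 0.0006921 A
3. P_R1 = 1.121 W
4. P_total = 1.367 W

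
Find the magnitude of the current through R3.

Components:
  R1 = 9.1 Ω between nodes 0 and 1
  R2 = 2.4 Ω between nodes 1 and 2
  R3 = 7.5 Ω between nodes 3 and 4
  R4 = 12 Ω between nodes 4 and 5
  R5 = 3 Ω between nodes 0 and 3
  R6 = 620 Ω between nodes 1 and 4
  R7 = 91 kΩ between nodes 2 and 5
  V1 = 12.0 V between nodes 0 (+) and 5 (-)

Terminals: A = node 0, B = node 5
Nodal analysis, taking node 5 as the 0 V reference.
Source V1 fixes V_0 = 12 V.
KCL at each unknown node (sum of currents leaving = 0; resistances in Ω):
  Node 1: (V_1 - 12)/9.1 + (V_1 - V_2)/2.4 + (V_1 - V_4)/620 = 0
  Node 2: (V_2 - V_1)/2.4 + (V_2 - 0)/91000 = 0
  Node 3: (V_3 - V_4)/7.5 + (V_3 - 12)/3 = 0
  Node 4: (V_4 - V_3)/7.5 + (V_4 - 0)/12 + (V_4 - V_1)/620 = 0
Collecting terms (coefficients in siemens):
  0.5282·V_1 - 0.4167·V_2 - 0.001613·V_4 = 1.319
  0.4167·V_2 - 0.4167·V_1 = 0
  0.4667·V_3 - 0.1333·V_4 = 4
  0.2183·V_4 - 0.001613·V_1 - 0.1333·V_3 = 0
Solving these 4 simultaneous equations (Gaussian elimination) gives:
  V_1 = 11.92 V, V_2 = 11.92 V, V_3 = 10.41 V, V_4 = 6.449 V
I_R3 = (V_3 - V_4)/R3 = (10.41 - 6.449)/7.5 = 0.5286 A
|I_R3| = 0.5286 A

Final answer: |I_R3| = 0.5286 A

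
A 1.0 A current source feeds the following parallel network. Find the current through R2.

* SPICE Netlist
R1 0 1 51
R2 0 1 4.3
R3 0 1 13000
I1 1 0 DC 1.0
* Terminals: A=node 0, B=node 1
All resistors sit directly between nodes 0 and 1, so they are in parallel and share one voltage V; the full source current 1 A splits among them.
1/R_par = 1/51 + 1/4.3 + 1/13000 = 0.2522 S  =>  R_par = 3.964 Ω
V = I × R_par = 1 × 3.964 = 3.964 V
I_R2 = V/R2 = 3.964/4.3 = 0.922 A

Final answer: 0.922 A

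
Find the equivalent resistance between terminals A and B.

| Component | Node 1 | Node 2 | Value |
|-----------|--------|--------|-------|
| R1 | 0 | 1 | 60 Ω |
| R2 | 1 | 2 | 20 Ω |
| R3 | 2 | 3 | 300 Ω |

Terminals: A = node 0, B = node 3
Reduce the network between node 0 (A) and node 3 (B) by series/parallel combination:
  Rs1 = R1 + R2 (series, joined only at node 1) = 60 + 20 = 80 Ω
  Rs2 = R3 + Rs1 (series, joined only at node 2) = 300 + 80 = 380 Ω
R_eq = 380 Ω

Final answer: 380 Ω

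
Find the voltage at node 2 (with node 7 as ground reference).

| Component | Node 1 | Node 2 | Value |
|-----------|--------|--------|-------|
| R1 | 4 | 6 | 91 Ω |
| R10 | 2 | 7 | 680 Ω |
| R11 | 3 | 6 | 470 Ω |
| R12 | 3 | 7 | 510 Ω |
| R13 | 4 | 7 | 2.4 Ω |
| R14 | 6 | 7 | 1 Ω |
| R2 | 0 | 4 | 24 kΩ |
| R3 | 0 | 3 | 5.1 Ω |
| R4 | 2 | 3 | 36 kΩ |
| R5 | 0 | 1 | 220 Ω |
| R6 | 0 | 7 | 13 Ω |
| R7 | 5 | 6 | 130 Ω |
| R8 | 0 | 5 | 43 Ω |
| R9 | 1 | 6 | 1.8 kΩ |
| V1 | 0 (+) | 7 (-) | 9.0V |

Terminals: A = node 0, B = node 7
Nodal analysis, taking node 7 as the 0 V reference.
Source V1 fixes V_0 = 9 V.
KCL at each unknown node (sum of currents leaving = 0; resistances in Ω):
  Node 1: (V_1 - 9)/220 + (V_1 - V_6)/1800 = 0
  Node 2: (V_2 - V_3)/36000 + (V_2 - 0)/680 = 0
  Node 3: (V_3 - 9)/5.1 + (V_3 - V_2)/36000 + (V_3 - V_6)/470 + (V_3 - 0)/510 = 0
  Node 4: (V_4 - V_6)/91 + (V_4 - 9)/24000 + (V_4 - 0)/2.4 = 0
  Node 5: (V_5 - V_6)/130 + (V_5 - 9)/43 = 0
  Node 6: (V_6 - V_4)/91 + (V_6 - V_5)/130 + (V_6 - V_1)/1800 + (V_6 - V_3)/470 + (V_6 - 0)/1 = 0
Collecting terms (coefficients in siemens):
  0.005101·V_1 - 0.0005556·V_6 = 0.04091
  0.001498·V_2 - 0.00002778·V_3 = 0
  0.2002·V_3 - 0.00002778·V_2 - 0.002128·V_6 = 1.765
  0.4277·V_4 - 0.01099·V_6 = 0.000375
  0.03095·V_5 - 0.007692·V_6 = 0.2093
  1.021·V_6 - 0.0005556·V_1 - 0.002128·V_3 - 0.01099·V_4 - 0.007692·V_5 = 0
Solving these 6 simultaneous equations (Gaussian elimination) gives:
  V_1 = 8.028 V, V_2 = 0.1634 V, V_3 = 8.816 V, V_4 = 0.002774 V
  V_5 = 6.781 V, V_6 = 0.07383 V
The requested potential is V_2 = 0.1634 V.

Final answer: V_2 = 0.1634 V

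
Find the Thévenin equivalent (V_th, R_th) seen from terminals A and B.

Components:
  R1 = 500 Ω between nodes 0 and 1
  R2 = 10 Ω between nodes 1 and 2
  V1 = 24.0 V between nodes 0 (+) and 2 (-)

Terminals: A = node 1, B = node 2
Step 1 — V_th is the open-circuit voltage V_A - V_B (nothing connected across the terminals).
Nodal analysis, taking node 2 as the 0 V reference.
Source V1 fixes V_0 = 24 V.
KCL at each unknown node (sum of currents leaving = 0; resistances in Ω):
  Node 1: (V_1 - 24)/500 + (V_1 - 0)/10 = 0
Collecting terms: 0.102 × V_1 = 0.048  =>  V_1 = 0.4706 V
V_th = V_1 - V_2 = 0.4706 - 0 = 0.4706 V
Step 2 — R_th: zero the source — replace V1 by a short circuit (node 2 merges into node 0) — and find the resistance seen between A (node 1) and B (node 0).
Reduce the network between node 1 (A) and node 0 (B) by series/parallel combination:
  Rp1 = R1 ‖ R2 (parallel, both between nodes 0 and 1) = 1/(1/500 + 1/10) = 9.804 Ω
R_th = 9.804 Ω

Final answer: V_th = 0.4706 V, R_th = 9.804 Ω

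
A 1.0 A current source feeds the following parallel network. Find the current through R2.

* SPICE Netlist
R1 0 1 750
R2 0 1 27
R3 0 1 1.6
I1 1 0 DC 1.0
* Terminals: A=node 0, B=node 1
All resistors sit directly between nodes 0 and 1, so they are in parallel and share one voltage V; the full source current 1 A splits among them.
1/R_par = 1/750 + 1/27 + 1/1.6 = 0.6634 S  =>  R_par = 1.507 Ω
V = I × R_par = 1 × 1.507 = 1.507 V
I_R2 = V/R2 = 1.507/27 = 0.05583 A

Final answer: 0.05583 A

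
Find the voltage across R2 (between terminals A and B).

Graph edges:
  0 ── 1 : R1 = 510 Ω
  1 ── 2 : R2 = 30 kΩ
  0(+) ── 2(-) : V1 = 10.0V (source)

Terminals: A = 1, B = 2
R1 and R2 are in series across V1 (node 0 → node 1 → node 2), and the output A–B is taken across R2, so this is a voltage divider.
Series current: I = V1/(R1 + R2) = 10/(510 + 30000) = 10/30510 = 0.0003278 A
V_R2 = I × R2 = V1 × R2/(R1 + R2) = 10 × 30000/30510 = 9.833 V

Final answer: 9.833 V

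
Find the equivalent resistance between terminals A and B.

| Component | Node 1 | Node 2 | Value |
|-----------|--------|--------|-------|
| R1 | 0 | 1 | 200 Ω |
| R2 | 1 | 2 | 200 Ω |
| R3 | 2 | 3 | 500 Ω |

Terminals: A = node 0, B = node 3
Reduce the network between node 0 (A) and node 3 (B) by series/parallel combination:
  Rs1 = R1 + R2 (series, joined only at node 1) = 200 + 200 = 400 Ω
  Rs2 = R3 + Rs1 (series, joined only at node 2) = 500 + 400 = 900 Ω
R_eq = 900 Ω

Final answer: 900 Ω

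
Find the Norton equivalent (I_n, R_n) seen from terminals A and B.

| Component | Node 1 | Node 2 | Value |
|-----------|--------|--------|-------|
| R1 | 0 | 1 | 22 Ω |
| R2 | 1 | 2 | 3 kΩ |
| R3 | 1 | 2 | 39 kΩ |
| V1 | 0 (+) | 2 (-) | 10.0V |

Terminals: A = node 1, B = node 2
Find the Thévenin equivalent first; then I_n = V_th/R_th and R_n = R_th.
Step 1 — V_th is the open-circuit voltage V_A - V_B (nothing connected across the terminals).
Nodal analysis, taking node 2 as the 0 V reference.
Source V1 fixes V_0 = 10 V.
KCL at each unknown node (sum of currents leaving = 0; resistances in Ω):
  Node 1: (V_1 - 10)/22 + (V_1 - 0)/3000 + (V_1 - 0)/39000 = 0
Collecting terms: 0.04581 × V_1 = 0.4545  =>  V_1 = 9.922 V
V_th = V_1 - V_2 = 9.922 - 0 = 9.922 V
Step 2 — R_th: zero the source — replace V1 by a short circuit (node 2 merges into node 0) — and find the resistance seen between A (node 1) and B (node 0).
Reduce the network between node 1 (A) and node 0 (B) by series/parallel combination:
  Rp1 = R1 ‖ R2 ‖ R3 (parallel, all between nodes 0 and 1) = 1/(1/22 + 1/3000 + 1/39000) = 21.83 Ω
R_th = 21.83 Ω
I_n = V_th/R_th = 9.922/21.83 = 0.4545 A, and R_n = R_th = 21.83 Ω

Final answer: I_n = 0.4545 A, R_n = 21.83 Ω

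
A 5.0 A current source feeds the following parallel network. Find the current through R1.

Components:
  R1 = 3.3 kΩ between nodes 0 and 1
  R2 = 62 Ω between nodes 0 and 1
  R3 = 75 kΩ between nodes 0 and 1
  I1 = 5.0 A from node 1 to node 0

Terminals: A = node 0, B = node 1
All resistors sit directly between nodes 0 and 1, so they are in parallel and share one voltage V; the full source current 5 A splits among them.
1/R_par = 1/3300 + 1/62 + 1/75000 = 0.01645 S  =>  R_par = 60.81 Ω
V = I × R_par = 5 × 60.81 = 304 V
I_R1 = V/R1 = 304/3300 = 0.09213 A

Final answer: 0.09213 A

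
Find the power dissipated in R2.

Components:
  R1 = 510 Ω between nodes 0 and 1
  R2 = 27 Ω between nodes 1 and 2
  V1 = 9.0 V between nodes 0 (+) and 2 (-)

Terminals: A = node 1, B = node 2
Nodal analysis, taking node 2 as the 0 V reference.
Source V1 fixes V_0 = 9 V.
KCL at each unknown node (sum of currents leaving = 0; resistances in Ω):
  Node 1: (V_1 - 9)/510 + (V_1 - 0)/27 = 0
Collecting terms: 0.039 × V_1 = 0.01765  =>  V_1 = 0.4525 V
I_R2 = (V_1 - V_2)/R2 = (0.4525 - 0)/27 = 0.01676 A
P_R2 = I_R2² × R2 = (0.01676)² × 27 = 0.007584 W

Final answer: 0.007584 W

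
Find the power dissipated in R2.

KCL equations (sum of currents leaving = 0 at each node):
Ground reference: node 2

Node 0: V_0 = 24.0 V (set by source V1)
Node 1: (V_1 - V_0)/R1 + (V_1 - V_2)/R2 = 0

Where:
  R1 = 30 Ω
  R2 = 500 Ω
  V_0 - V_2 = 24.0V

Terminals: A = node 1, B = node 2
Nodal analysis, taking node 2 as the 0 V reference.
Source V1 fixes V_0 = 24 V.
KCL at each unknown node (sum of currents leaving = 0; resistances in Ω):
  Node 1: (V_1 - 24)/30 + (V_1 - 0)/500 = 0
Collecting terms: 0.03533 × V_1 = 0.8  =>  V_1 = 22.64 V
I_R2 = (V_1 - V_2)/R2 = (22.64 - 0)/500 = 0.04528 A
P_R2 = I_R2² × R2 = (0.04528)² × 500 = 1.025 W

Final answer: 1.025 W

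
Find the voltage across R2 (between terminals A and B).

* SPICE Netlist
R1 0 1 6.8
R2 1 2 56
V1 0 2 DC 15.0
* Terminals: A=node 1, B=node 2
R1 and R2 are in series across V1 (node 0 → node 1 → node 2), and the output A–B is taken across R2, so this is a voltage divider.
Series current: I = V1/(R1 + R2) = 15/(6.8 + 56) = 15/62.8 = 0.2389 A
V_R2 = I × R2 = V1 × R2/(R1 + R2) = 15 × 56/62.8 = 13.38 V

Final answer: 13.38 V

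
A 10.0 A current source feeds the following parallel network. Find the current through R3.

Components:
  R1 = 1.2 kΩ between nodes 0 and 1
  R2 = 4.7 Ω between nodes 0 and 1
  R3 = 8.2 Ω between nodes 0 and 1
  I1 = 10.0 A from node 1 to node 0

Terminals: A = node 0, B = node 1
All resistors sit directly between nodes 0 and 1, so they are in parallel and share one voltage V; the full source current 10 A splits among them.
1/R_par = 1/1200 + 1/4.7 + 1/8.2 = 0.3356 S  =>  R_par = 2.98 Ω
V = I × R_par = 10 × 2.98 = 29.8 V
I_R3 = V/R3 = 29.8/8.2 = 3.634 A

Final answer: 3.634 A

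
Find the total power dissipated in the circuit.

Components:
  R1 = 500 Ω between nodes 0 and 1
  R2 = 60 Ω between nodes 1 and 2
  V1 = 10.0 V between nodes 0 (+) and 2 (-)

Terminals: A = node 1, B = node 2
Nodal analysis, taking node 2 as the 0 V reference.
Source V1 fixes V_0 = 10 V.
KCL at each unknown node (sum of currents leaving = 0; resistances in Ω):
  Node 1: (V_1 - 10)/500 + (V_1 - 0)/60 = 0
Collecting terms: 0.01867 × V_1 = 0.02  =>  V_1 = 1.071 V
Power in each resistor, P = (ΔV)²/R:
  P_R1 = (10 - 1.071)²/500 = 0.1594 W
  P_R2 = (1.071 - 0)²/60 = 0.01913 W
P_total = P_R1 + P_R2 = 0.1786 W

Final answer: 0.1786 W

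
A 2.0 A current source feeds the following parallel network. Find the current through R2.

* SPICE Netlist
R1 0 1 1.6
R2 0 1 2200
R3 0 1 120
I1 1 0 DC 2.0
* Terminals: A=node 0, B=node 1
All resistors sit directly between nodes 0 and 1, so they are in parallel and share one voltage V; the full source current 2 A splits among them.
1/R_par = 1/1.6 + 1/2200 + 1/120 = 0.6338 S  =>  R_par = 1.578 Ω
V = I × R_par = 2 × 1.578 = 3.156 V
I_R2 = V/R2 = 3.156/2200 = 0.001434 A

Final answer: 0.001434 A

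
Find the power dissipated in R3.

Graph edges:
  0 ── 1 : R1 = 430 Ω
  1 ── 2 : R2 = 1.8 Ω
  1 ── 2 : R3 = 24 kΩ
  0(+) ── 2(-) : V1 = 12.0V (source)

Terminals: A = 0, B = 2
Nodal analysis, taking node 2 as the 0 V reference.
Source V1 fixes V_0 = 12 V.
KCL at each unknown node (sum of currents leaving = 0; resistances in Ω):
  Node 1: (V_1 - 12)/430 + (V_1 - 0)/1.8 + (V_1 - 0)/24000 = 0
Collecting terms: 0.5579 × V_1 = 0.02791  =>  V_1 = 0.05002 V
I_R3 = (V_1 - V_2)/R3 = (0.05002 - 0)/24000 = 0.000002084 A
P_R3 = I_R3² × R3 = (0.000002084)² × 24000 = 0.0000001042 W

Final answer: 1.042e-07 W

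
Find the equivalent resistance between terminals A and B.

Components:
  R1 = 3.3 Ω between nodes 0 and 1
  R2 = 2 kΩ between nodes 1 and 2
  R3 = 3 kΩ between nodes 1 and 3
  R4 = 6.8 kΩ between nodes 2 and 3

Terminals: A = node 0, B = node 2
Reduce the network between node 0 (A) and node 2 (B) by series/parallel combination:
  Rs1 = R3 + R4 (series, joined only at node 3) = 3000 + 6800 = 9800 Ω
  Rp1 = R2 ‖ Rs1 (parallel, both between nodes 1 and 2) = 1/(1/2000 + 1/9800) = 1661 Ω
  Rs2 = R1 + Rp1 (series, joined only at node 1) = 3.3 + 1661 = 1664 Ω
R_eq = 1.664 kΩ

Final answer: 1.664 kΩ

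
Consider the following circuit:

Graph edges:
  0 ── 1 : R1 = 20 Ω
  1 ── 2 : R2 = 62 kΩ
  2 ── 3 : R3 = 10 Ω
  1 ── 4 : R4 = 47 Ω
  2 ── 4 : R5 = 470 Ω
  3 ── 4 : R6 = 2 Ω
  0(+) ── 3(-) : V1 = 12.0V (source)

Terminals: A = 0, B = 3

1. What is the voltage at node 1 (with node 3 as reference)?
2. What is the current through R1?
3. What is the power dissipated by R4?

Nodal analysis, taking node 3 as the 0 V reference.
Source V1 fixes V_0 = 12 V.
KCL at each unknown node (sum of currents leaving = 0; resistances in Ω):
  Node 1: (V_1 - 12)/20 + (V_1 - V_2)/62000 + (V_1 - V_4)/47 = 0
  Node 2: (V_2 - V_1)/62000 + (V_2 - 0)/10 + (V_2 - V_4)/470 = 0
  Node 4: (V_4 - V_1)/47 + (V_4 - V_2)/470 + (V_4 - 0)/2 = 0
Collecting terms (coefficients in siemens):
  0.07129·V_1 - 0.00001613·V_2 - 0.02128·V_4 = 0.6
  0.1021·V_2 - 0.00001613·V_1 - 0.002128·V_4 = 0
  0.5234·V_4 - 0.02128·V_1 - 0.002128·V_2 = 0
Solving these 3 simultaneous equations (Gaussian elimination) gives:
  V_1 = 8.519 V, V_2 = 0.00856 V, V_4 = 0.3464 V
Part 1:
  Read off the nodal solution: V_1 = 8.519 V
Part 2:
  I_R1 = (V_0 - V_1)/R1 = (12 - 8.519)/20 = 0.174 A
  Magnitude: I_R1 = 0.174 A
Part 3:
  I_R4 = (V_1 - V_4)/R4 = (8.519 - 0.3464)/47 = 0.1739 A
  P_R4 = I_R4² × R4 = (0.1739)² × 47 = 1.421 W

Final answers:
1. V_1 = 8.519 V
2. I_R1 = 0.174 A
3. P_R4 = 1.421 W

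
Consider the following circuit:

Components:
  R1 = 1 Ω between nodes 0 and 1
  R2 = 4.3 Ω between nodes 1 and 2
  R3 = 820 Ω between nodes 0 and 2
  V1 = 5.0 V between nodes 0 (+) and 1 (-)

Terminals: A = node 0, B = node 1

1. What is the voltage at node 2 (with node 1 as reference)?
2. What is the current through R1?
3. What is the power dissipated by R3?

Nodal analysis, taking node 1 as the 0 V reference.
Source V1 fixes V_0 = 5 V.
KCL at each unknown node (sum of currents leaving = 0; resistances in Ω):
  Node 2: (V_2 - 0)/4.3 + (V_2 - 5)/820 = 0
Collecting terms: 0.2338 × V_2 = 0.006098  =>  V_2 = 0.02608 V
Part 1:
  Read off the nodal solution: V_2 = 0.02608 V
Part 2:
  I_R1 = (V_0 - V_1)/R1 = (5 - 0)/1 = 5 A
  Magnitude: I_R1 = 5 A
Part 3:
  I_R3 = (V_0 - V_2)/R3 = (5 - 0.02608)/820 = 0.006066 A
  P_R3 = I_R3² × R3 = (0.006066)² × 820 = 0.03017 W

Final answers:
1. V_2 = 0.02608 V
2. I_R1 = 5 A
3. P_R3 = 0.03017 W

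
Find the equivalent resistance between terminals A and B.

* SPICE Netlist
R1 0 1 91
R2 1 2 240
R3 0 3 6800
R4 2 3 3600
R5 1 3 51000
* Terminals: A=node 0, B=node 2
The network is not a plain series/parallel combination. Inject a 1 A test current into terminal A (node 0) and return it from terminal B (node 2); then R_eq = V_A / (1 A).
Nodal analysis, taking node 2 as the 0 V reference.
Current source I_test pushes 1 A into node 0 and draws it out of node 2.
KCL at each unknown node (sum of currents leaving = 0; resistances in Ω):
  Node 0: (V_0 - V_1)/91 + (V_0 - V_3)/6800 - 1 = 0
  Node 1: (V_1 - V_0)/91 + (V_1 - 0)/240 + (V_1 - V_3)/51000 = 0
  Node 3: (V_3 - V_0)/6800 + (V_3 - V_1)/51000 + (V_3 - 0)/3600 = 0
Collecting terms (coefficients in siemens):
  0.01114·V_0 - 0.01099·V_1 - 0.0001471·V_3 = 1
  0.01518·V_1 - 0.01099·V_0 - 0.00001961·V_3 = 0
  0.0004444·V_3 - 0.0001471·V_0 - 0.00001961·V_1 = 0
Solving these 3 simultaneous equations (Gaussian elimination) gives:
  V_0 = 320.5 V, V_1 = 232.2 V, V_3 = 116.3 V
R_eq = V_0 / 1 A = 320.5 Ω

Final answer: 320.5 Ω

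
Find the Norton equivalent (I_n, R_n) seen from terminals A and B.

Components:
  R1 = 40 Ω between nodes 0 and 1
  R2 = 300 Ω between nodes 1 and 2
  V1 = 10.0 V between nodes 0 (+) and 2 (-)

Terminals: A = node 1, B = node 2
Find the Thévenin equivalent first; then I_n = V_th/R_th and R_n = R_th.
Step 1 — V_th is the open-circuit voltage V_A - V_B (nothing connected across the terminals).
Nodal analysis, taking node 2 as the 0 V reference.
Source V1 fixes V_0 = 10 V.
KCL at each unknown node (sum of currents leaving = 0; resistances in Ω):
  Node 1: (V_1 - 10)/40 + (V_1 - 0)/300 = 0
Collecting terms: 0.02833 × V_1 = 0.25  =>  V_1 = 8.824 V
V_th = V_1 - V_2 = 8.824 - 0 = 8.824 V
Step 2 — R_th: zero the source — replace V1 by a short circuit (node 2 merges into node 0) — and find the resistance seen between A (node 1) and B (node 0).
Reduce the network between node 1 (A) and node 0 (B) by series/parallel combination:
  Rp1 = R1 ‖ R2 (parallel, both between nodes 0 and 1) = 1/(1/40 + 1/300) = 35.29 Ω
R_th = 35.29 Ω
I_n = V_th/R_th = 8.824/35.29 = 0.25 A, and R_n = R_th = 35.29 Ω

Final answer: I_n = 0.25 A, R_n = 35.29 Ω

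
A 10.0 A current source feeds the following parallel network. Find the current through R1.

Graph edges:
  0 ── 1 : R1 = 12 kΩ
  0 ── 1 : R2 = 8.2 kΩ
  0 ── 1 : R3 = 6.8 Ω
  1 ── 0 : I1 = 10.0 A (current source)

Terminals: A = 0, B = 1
All resistors sit directly between nodes 0 and 1, so they are in parallel and share one voltage V; the full source current 10 A splits among them.
1/R_par = 1/12000 + 1/8200 + 1/6.8 = 0.1473 S  =>  R_par = 6.791 Ω
V = I × R_par = 10 × 6.791 = 67.91 V
I_R1 = V/R1 = 67.91/12000 = 0.005659 A

Final answer: 0.005659 A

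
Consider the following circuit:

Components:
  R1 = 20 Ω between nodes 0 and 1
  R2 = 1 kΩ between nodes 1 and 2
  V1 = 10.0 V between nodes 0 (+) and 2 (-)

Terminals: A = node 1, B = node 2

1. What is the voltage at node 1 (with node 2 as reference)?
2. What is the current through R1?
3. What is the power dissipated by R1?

Nodal analysis, taking node 2 as the 0 V reference.
Source V1 fixes V_0 = 10 V.
KCL at each unknown node (sum of currents leaving = 0; resistances in Ω):
  Node 1: (V_1 - 10)/20 + (V_1 - 0)/1000 = 0
Collecting terms: 0.051 × V_1 = 0.5  =>  V_1 = 9.804 V
Part 1:
  Read off the nodal solution: V_1 = 9.804 V
Part 2:
  I_R1 = (V_0 - V_1)/R1 = (10 - 9.804)/20 = 0.009804 A
  Magnitude: I_R1 = 0.009804 A
Part 3:
  I_R1 = (V_0 - V_1)/R1 = (10 - 9.804)/20 = 0.009804 A
  P_R1 = I_R1² × R1 = (0.009804)² × 20 = 0.001922 W

Final answers:
1. V_1 = 9.804 V
2. I_R1 = 0.009804 A
3. P_R1 = 0.001922 W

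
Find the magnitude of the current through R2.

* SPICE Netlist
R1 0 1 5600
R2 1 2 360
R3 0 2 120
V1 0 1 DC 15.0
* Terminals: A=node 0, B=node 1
Nodal analysis, taking node 1 as the 0 V reference.
Source V1 fixes V_0 = 15 V.
KCL at each unknown node (sum of currents leaving = 0; resistances in Ω):
  Node 2: (V_2 - 0)/360 + (V_2 - 15)/120 = 0
Collecting terms: 0.01111 × V_2 = 0.125  =>  V_2 = 11.25 V
I_R2 = (V_1 - V_2)/R2 = (0 - 11.25)/360 = -0.03125 A
|I_R2| = 0.03125 A

Final answer: |I_R2| = 0.03125 A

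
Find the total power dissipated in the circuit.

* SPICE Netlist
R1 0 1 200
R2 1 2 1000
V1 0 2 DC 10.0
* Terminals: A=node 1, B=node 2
Nodal analysis, taking node 2 as the 0 V reference.
Source V1 fixes V_0 = 10 V.
KCL at each unknown node (sum of currents leaving = 0; resistances in Ω):
  Node 1: (V_1 - 10)/200 + (V_1 - 0)/1000 = 0
Collecting terms: 0.006 × V_1 = 0.05  =>  V_1 = 8.333 V
Power in each resistor, P = (ΔV)²/R:
  P_R1 = (10 - 8.333)²/200 = 0.01389 W
  P_R2 = (8.333 - 0)²/1000 = 0.06944 W
P_total = P_R1 + P_R2 = 0.08333 W

Final answer: 0.08333 W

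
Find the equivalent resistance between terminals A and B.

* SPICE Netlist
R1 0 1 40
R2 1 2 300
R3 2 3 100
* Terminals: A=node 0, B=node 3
Reduce the network between node 0 (A) and node 3 (B) by series/parallel combination:
  Rs1 = R1 + R2 (series, joined only at node 1) = 40 + 300 = 340 Ω
  Rs2 = R3 + Rs1 (series, joined only at node 2) = 100 + 340 = 440 Ω
R_eq = 440 Ω

Final answer: 440 Ω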